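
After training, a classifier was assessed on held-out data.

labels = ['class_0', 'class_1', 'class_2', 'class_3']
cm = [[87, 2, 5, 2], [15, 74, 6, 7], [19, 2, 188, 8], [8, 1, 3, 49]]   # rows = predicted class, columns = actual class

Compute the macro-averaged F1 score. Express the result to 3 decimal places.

Per-class F1 score (2·TP/(2·TP+FP+FN)):
  class_0: TP=87, FP=2+5+2=9, FN=15+19+8=42 → 174/225 = 0.7733
  class_1: TP=74, FP=15+6+7=28, FN=2+2+1=5 → 148/181 = 0.8177
  class_2: TP=188, FP=19+2+8=29, FN=5+6+3=14 → 376/419 = 0.8974
  class_3: TP=49, FP=8+1+3=12, FN=2+7+8=17 → 98/127 = 0.7717
Macro-F1 score = mean = (0.7733 + 0.8177 + 0.8974 + 0.7717) / 4 = 0.815

0.815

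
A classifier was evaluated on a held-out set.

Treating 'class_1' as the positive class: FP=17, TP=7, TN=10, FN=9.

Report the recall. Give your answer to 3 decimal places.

0.438

Recall = TP/(TP+FN) = 7/(7+9) = 7/16 = 0.438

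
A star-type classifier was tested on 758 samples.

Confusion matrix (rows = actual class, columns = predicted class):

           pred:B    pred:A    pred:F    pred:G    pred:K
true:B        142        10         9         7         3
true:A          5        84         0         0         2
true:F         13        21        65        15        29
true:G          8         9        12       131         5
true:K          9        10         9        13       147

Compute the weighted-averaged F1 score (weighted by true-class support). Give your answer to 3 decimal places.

Per-class F1 score (2·TP/(2·TP+FP+FN)):
  B: TP=142, FP=5+13+8+9=35, FN=10+9+7+3=29 → 284/348 = 0.8161
  A: TP=84, FP=10+21+9+10=50, FN=5+0+0+2=7 → 168/225 = 0.7467
  F: TP=65, FP=9+0+12+9=30, FN=13+21+15+29=78 → 130/238 = 0.5462
  G: TP=131, FP=7+0+15+13=35, FN=8+9+12+5=34 → 262/331 = 0.7915
  K: TP=147, FP=3+2+29+5=39, FN=9+10+9+13=41 → 294/374 = 0.7861
Weighted-F1 score = Σ (supportᵢ/N)·F1 scoreᵢ with N=758: (171/758)·0.8161 + (91/758)·0.7467 + (143/758)·0.5462 + (165/758)·0.7915 + (188/758)·0.7861 = 0.744

0.744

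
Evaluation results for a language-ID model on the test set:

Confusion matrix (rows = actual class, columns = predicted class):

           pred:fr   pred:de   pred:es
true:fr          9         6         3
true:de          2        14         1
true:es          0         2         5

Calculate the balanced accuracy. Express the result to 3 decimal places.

Balanced accuracy = mean of per-class recall.
  fr: recall = 9/18 = 0.5000
  de: recall = 14/17 = 0.8235
  es: recall = 5/7 = 0.7143
Mean = (0.5000 + 0.8235 + 0.7143) / 3 = 0.679

0.679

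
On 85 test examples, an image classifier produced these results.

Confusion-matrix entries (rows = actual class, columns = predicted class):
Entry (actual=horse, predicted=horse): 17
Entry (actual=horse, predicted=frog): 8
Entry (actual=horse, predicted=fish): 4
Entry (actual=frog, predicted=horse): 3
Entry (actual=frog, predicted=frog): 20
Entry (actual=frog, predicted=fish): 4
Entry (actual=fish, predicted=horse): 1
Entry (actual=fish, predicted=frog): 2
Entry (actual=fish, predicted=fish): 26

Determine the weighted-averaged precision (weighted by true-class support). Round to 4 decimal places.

Per-class precision (TP/(TP+FP)):
  horse: TP=17, FP=3+1=4 → 17/21 = 0.80952
  frog: TP=20, FP=8+2=10 → 20/30 = 0.66667
  fish: TP=26, FP=4+4=8 → 26/34 = 0.76471
Weighted-precision = Σ (supportᵢ/N)·precisionᵢ with N=85: (29/85)·0.80952 + (27/85)·0.66667 + (29/85)·0.76471 = 0.7489

0.7489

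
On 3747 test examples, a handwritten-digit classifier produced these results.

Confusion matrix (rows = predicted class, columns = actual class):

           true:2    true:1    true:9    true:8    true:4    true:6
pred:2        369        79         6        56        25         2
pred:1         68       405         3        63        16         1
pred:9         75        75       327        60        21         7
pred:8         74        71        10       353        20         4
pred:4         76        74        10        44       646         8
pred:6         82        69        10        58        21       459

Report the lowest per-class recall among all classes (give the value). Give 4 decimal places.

0.4960

Per-class recall (TP/(TP+FN)):
  2: TP=369, FN=68+75+74+76+82=375 → 369/744 = 0.49597
  1: TP=405, FN=79+75+71+74+69=368 → 405/773 = 0.52393
  9: TP=327, FN=6+3+10+10+10=39 → 327/366 = 0.89344
  8: TP=353, FN=56+63+60+44+58=281 → 353/634 = 0.55678
  4: TP=646, FN=25+16+21+20+21=103 → 646/749 = 0.86248
  6: TP=459, FN=2+1+7+4+8=22 → 459/481 = 0.95426
Lowest is class '2' with recall = 0.4960.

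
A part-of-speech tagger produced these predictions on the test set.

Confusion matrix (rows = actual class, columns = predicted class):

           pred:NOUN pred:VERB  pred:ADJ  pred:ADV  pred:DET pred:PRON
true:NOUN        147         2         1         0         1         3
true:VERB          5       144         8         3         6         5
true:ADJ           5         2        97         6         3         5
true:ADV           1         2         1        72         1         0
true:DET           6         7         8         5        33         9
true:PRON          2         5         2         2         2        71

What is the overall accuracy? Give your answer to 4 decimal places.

0.8393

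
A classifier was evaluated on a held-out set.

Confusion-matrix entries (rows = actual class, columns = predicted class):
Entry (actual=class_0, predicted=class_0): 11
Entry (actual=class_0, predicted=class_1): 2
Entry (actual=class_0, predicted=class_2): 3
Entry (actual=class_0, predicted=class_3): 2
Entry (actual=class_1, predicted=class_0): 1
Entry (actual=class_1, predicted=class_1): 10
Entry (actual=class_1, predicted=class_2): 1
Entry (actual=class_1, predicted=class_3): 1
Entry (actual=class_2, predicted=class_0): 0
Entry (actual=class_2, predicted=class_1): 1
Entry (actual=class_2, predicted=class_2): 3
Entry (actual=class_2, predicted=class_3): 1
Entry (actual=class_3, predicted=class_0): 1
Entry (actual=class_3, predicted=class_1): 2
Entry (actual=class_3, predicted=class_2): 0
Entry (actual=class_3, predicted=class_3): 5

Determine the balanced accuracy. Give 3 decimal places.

Balanced accuracy = mean of per-class recall.
  class_0: recall = 11/18 = 0.6111
  class_1: recall = 10/13 = 0.7692
  class_2: recall = 3/5 = 0.6000
  class_3: recall = 5/8 = 0.6250
Mean = (0.6111 + 0.7692 + 0.6000 + 0.6250) / 4 = 0.651

0.651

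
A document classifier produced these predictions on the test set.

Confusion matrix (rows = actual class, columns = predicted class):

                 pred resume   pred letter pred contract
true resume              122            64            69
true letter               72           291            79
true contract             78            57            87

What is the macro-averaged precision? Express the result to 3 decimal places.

Per-class precision (TP/(TP+FP)):
  resume: TP=122, FP=72+78=150 → 122/272 = 0.4485
  letter: TP=291, FP=64+57=121 → 291/412 = 0.7063
  contract: TP=87, FP=69+79=148 → 87/235 = 0.3702
Macro-precision = mean = (0.4485 + 0.7063 + 0.3702) / 3 = 0.508

0.508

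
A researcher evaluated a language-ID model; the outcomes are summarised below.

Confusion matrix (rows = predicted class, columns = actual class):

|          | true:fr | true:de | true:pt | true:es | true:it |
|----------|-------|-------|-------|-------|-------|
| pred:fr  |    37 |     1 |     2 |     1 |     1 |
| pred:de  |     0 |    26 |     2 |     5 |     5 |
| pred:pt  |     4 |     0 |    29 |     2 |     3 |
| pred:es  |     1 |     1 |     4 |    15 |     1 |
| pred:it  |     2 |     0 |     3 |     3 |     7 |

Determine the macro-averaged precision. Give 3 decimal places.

0.695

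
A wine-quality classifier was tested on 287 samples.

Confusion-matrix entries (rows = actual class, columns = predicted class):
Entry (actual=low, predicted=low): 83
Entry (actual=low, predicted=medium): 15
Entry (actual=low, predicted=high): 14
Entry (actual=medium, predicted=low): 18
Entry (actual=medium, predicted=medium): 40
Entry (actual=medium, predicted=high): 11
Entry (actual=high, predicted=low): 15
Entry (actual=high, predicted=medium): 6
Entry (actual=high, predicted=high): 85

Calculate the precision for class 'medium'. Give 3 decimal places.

0.656

Take TP from the diagonal, FP from the rest of the 'medium' prediction marginal, FN from the rest of the 'medium' actual marginal.
precision = TP/(TP+FP).
medium: TP=40, FP=15+6=21 → 40/61 = 0.6557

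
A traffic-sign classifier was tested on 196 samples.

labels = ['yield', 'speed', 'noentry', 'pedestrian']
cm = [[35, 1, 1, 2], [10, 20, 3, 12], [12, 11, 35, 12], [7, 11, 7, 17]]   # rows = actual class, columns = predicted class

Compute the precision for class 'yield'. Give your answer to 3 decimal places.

0.547

precision = TP/(TP+FP).
yield: TP=35, FP=10+12+7=29 → 35/64 = 0.5469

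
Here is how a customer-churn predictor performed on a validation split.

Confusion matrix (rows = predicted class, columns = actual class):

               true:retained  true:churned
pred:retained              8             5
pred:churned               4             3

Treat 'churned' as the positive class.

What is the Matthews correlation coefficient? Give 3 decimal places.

0.043

MCC = (TP·TN − FP·FN) / √((TP+FP)(TP+FN)(TN+FP)(TN+FN))
Numerator = 3·8 − 4·5 = 4
Denominator = √(7·8·12·13) = √8736 = 93.4666
MCC = 4 / 93.4666 = 0.043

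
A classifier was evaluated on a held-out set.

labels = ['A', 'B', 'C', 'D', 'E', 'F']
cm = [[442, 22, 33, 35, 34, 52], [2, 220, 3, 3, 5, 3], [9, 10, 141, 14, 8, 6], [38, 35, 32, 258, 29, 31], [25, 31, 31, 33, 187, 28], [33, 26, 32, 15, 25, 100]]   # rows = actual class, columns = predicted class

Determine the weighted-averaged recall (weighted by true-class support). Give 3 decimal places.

Per-class recall (TP/(TP+FN)):
  A: TP=442, FN=22+33+35+34+52=176 → 442/618 = 0.7152
  B: TP=220, FN=2+3+3+5+3=16 → 220/236 = 0.9322
  C: TP=141, FN=9+10+14+8+6=47 → 141/188 = 0.7500
  D: TP=258, FN=38+35+32+29+31=165 → 258/423 = 0.6099
  E: TP=187, FN=25+31+31+33+28=148 → 187/335 = 0.5582
  F: TP=100, FN=33+26+32+15+25=131 → 100/231 = 0.4329
Weighted-recall = Σ (supportᵢ/N)·recallᵢ with N=2031: (618/2031)·0.7152 + (236/2031)·0.9322 + (188/2031)·0.7500 + (423/2031)·0.6099 + (335/2031)·0.5582 + (231/2031)·0.4329 = 0.664

0.664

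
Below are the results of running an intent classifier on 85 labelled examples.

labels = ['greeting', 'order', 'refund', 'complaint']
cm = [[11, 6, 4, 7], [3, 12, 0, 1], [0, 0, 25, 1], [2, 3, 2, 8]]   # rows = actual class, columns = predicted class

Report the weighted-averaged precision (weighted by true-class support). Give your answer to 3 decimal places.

0.664

Per-class precision (TP/(TP+FP)):
  greeting: TP=11, FP=3+0+2=5 → 11/16 = 0.6875
  order: TP=12, FP=6+0+3=9 → 12/21 = 0.5714
  refund: TP=25, FP=4+0+2=6 → 25/31 = 0.8065
  complaint: TP=8, FP=7+1+1=9 → 8/17 = 0.4706
Weighted-precision = Σ (supportᵢ/N)·precisionᵢ with N=85: (28/85)·0.6875 + (16/85)·0.5714 + (26/85)·0.8065 + (15/85)·0.4706 = 0.664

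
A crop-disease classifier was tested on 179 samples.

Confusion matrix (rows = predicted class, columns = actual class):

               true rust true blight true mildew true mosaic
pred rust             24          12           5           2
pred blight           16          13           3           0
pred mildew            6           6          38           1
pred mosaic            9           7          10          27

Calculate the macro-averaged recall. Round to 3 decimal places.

Per-class recall (TP/(TP+FN)):
  rust: TP=24, FN=16+6+9=31 → 24/55 = 0.4364
  blight: TP=13, FN=12+6+7=25 → 13/38 = 0.3421
  mildew: TP=38, FN=5+3+10=18 → 38/56 = 0.6786
  mosaic: TP=27, FN=2+0+1=3 → 27/30 = 0.9000
Macro-recall = mean = (0.4364 + 0.3421 + 0.6786 + 0.9000) / 4 = 0.589

0.589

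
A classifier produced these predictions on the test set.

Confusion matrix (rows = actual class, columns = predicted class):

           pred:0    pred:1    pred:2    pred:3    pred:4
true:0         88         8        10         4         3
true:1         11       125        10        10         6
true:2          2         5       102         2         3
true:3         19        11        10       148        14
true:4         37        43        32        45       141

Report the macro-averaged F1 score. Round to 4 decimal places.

Per-class F1 score (2·TP/(2·TP+FP+FN)):
  0: TP=88, FP=11+2+19+37=69, FN=8+10+4+3=25 → 176/270 = 0.65185
  1: TP=125, FP=8+5+11+43=67, FN=11+10+10+6=37 → 250/354 = 0.70621
  2: TP=102, FP=10+10+10+32=62, FN=2+5+2+3=12 → 204/278 = 0.73381
  3: TP=148, FP=4+10+2+45=61, FN=19+11+10+14=54 → 296/411 = 0.72019
  4: TP=141, FP=3+6+3+14=26, FN=37+43+32+45=157 → 282/465 = 0.60645
Macro-F1 score = mean = (0.65185 + 0.70621 + 0.73381 + 0.72019 + 0.60645) / 5 = 0.6837

0.6837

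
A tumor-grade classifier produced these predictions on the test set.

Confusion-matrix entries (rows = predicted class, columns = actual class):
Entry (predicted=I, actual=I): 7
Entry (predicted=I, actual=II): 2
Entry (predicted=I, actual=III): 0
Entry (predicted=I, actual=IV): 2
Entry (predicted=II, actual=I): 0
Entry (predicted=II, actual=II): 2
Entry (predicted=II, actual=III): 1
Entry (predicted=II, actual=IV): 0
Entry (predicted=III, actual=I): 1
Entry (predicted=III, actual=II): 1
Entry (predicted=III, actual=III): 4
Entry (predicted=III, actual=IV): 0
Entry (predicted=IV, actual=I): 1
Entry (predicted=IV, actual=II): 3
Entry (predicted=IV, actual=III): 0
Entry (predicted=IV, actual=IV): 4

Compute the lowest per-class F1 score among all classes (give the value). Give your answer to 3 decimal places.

Per-class F1 score (2·TP/(2·TP+FP+FN)):
  I: TP=7, FP=2+0+2=4, FN=0+1+1=2 → 14/20 = 0.7000
  II: TP=2, FP=0+1+0=1, FN=2+1+3=6 → 4/11 = 0.3636
  III: TP=4, FP=1+1+0=2, FN=0+1+0=1 → 8/11 = 0.7273
  IV: TP=4, FP=1+3+0=4, FN=2+0+0=2 → 8/14 = 0.5714
Lowest is class 'II' with F1 score = 0.364.

0.364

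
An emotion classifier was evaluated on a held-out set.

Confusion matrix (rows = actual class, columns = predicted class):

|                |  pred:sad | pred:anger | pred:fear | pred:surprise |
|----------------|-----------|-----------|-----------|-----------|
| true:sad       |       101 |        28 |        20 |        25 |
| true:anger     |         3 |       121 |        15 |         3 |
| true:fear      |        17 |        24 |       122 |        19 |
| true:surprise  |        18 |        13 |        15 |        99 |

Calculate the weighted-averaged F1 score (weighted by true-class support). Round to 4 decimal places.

0.6861

Per-class F1 score (2·TP/(2·TP+FP+FN)):
  sad: TP=101, FP=3+17+18=38, FN=28+20+25=73 → 202/313 = 0.64537
  anger: TP=121, FP=28+24+13=65, FN=3+15+3=21 → 242/328 = 0.73780
  fear: TP=122, FP=20+15+15=50, FN=17+24+19=60 → 244/354 = 0.68927
  surprise: TP=99, FP=25+3+19=47, FN=18+13+15=46 → 198/291 = 0.68041
Weighted-F1 score = Σ (supportᵢ/N)·F1 scoreᵢ with N=643: (174/643)·0.64537 + (142/643)·0.73780 + (182/643)·0.68927 + (145/643)·0.68041 = 0.6861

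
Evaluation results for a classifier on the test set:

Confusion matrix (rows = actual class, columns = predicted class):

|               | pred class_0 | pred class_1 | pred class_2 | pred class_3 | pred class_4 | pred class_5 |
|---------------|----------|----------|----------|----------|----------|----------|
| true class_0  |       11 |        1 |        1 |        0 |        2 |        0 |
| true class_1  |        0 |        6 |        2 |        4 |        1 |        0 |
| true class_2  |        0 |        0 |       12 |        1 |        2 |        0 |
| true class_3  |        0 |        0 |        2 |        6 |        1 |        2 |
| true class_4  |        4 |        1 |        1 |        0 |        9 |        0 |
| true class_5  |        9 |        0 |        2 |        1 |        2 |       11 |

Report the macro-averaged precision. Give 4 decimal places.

Per-class precision (TP/(TP+FP)):
  class_0: TP=11, FP=0+0+0+4+9=13 → 11/24 = 0.45833
  class_1: TP=6, FP=1+0+0+1+0=2 → 6/8 = 0.75000
  class_2: TP=12, FP=1+2+2+1+2=8 → 12/20 = 0.60000
  class_3: TP=6, FP=0+4+1+0+1=6 → 6/12 = 0.50000
  class_4: TP=9, FP=2+1+2+1+2=8 → 9/17 = 0.52941
  class_5: TP=11, FP=0+0+0+2+0=2 → 11/13 = 0.84615
Macro-precision = mean = (0.45833 + 0.75000 + 0.60000 + 0.50000 + 0.52941 + 0.84615) / 6 = 0.6140

0.6140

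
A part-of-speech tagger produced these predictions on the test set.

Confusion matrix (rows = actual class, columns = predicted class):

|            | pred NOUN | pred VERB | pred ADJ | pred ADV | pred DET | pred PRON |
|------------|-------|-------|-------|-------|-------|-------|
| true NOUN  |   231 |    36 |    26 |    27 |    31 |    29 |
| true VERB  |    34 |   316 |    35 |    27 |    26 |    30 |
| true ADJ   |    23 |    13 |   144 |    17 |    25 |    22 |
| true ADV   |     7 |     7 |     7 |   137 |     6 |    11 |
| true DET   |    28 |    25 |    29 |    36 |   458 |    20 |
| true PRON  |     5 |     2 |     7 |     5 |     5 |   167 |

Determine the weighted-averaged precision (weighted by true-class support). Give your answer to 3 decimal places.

0.723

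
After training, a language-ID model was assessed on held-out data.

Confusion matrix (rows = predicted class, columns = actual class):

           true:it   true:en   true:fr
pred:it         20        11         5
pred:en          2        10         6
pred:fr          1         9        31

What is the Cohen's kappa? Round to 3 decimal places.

0.456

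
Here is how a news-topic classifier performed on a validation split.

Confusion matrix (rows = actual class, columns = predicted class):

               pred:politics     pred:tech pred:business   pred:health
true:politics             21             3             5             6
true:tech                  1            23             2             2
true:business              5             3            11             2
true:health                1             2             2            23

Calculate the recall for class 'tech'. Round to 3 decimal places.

One-vs-rest for 'tech': TP = diagonal; FP = other classes predicted 'tech'; FN = 'tech' predicted as other.
recall = TP/(TP+FN).
tech: TP=23, FN=1+2+2=5 → 23/28 = 0.8214

0.821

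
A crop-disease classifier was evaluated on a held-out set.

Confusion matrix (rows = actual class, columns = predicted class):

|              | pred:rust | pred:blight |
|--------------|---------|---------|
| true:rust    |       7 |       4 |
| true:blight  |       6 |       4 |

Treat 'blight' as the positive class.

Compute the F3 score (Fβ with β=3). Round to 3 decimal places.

Fβ = (1+β²)·TP / ((1+β²)·TP + β²·FN + FP), with β²=9
= 10·4 / (10·4 + 9·6 + 4) = 0.408

0.408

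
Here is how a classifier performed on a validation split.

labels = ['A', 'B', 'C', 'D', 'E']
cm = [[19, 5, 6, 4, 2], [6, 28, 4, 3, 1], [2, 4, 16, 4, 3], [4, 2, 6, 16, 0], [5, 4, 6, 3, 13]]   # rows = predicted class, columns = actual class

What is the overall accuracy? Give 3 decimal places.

0.554

Accuracy = trace / total = (19+28+16+16+13=92) / 166 = 92/166 = 0.554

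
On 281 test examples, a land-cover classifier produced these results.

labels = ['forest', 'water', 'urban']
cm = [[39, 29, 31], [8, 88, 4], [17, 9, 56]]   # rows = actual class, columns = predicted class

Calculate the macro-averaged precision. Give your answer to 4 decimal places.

Per-class precision (TP/(TP+FP)):
  forest: TP=39, FP=8+17=25 → 39/64 = 0.60938
  water: TP=88, FP=29+9=38 → 88/126 = 0.69841
  urban: TP=56, FP=31+4=35 → 56/91 = 0.61538
Macro-precision = mean = (0.60938 + 0.69841 + 0.61538) / 3 = 0.6411

0.6411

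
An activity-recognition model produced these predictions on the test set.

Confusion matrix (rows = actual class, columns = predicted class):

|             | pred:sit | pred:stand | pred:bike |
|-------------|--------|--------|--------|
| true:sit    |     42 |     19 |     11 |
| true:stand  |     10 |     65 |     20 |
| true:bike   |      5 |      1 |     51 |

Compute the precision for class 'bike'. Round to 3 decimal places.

0.622

precision = TP/(TP+FP).
bike: TP=51, FP=11+20=31 → 51/82 = 0.6220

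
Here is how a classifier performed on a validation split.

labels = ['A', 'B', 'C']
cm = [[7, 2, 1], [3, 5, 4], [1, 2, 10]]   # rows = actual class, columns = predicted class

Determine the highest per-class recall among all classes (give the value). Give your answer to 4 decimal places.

Per-class recall (TP/(TP+FN)):
  A: TP=7, FN=2+1=3 → 7/10 = 0.70000
  B: TP=5, FN=3+4=7 → 5/12 = 0.41667
  C: TP=10, FN=1+2=3 → 10/13 = 0.76923
Highest is class 'C' with recall = 0.7692.

0.7692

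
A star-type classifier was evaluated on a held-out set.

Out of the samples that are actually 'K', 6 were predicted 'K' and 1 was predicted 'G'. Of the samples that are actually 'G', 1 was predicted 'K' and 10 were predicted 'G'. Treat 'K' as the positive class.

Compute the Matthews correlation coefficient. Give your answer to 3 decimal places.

MCC = (TP·TN − FP·FN) / √((TP+FP)(TP+FN)(TN+FP)(TN+FN))
Numerator = 6·10 − 1·1 = 59
Denominator = √(7·7·11·11) = √5929 = 77.0000
MCC = 59 / 77.0000 = 0.766

0.766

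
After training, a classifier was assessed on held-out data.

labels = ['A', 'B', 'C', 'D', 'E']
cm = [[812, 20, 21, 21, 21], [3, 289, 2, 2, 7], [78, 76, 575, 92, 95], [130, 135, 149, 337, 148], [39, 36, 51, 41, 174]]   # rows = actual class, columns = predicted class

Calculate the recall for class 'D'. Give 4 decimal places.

0.3749

One-vs-rest for 'D': TP = diagonal; FP = other classes predicted 'D'; FN = 'D' predicted as other.
recall = TP/(TP+FN).
D: TP=337, FN=130+135+149+148=562 → 337/899 = 0.37486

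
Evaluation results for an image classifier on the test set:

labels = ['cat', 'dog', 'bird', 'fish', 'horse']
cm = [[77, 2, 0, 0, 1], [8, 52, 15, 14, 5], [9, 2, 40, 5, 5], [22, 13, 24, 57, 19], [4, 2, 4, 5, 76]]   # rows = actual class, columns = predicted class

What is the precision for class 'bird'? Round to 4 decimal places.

0.4819

precision = TP/(TP+FP).
bird: TP=40, FP=0+15+24+4=43 → 40/83 = 0.48193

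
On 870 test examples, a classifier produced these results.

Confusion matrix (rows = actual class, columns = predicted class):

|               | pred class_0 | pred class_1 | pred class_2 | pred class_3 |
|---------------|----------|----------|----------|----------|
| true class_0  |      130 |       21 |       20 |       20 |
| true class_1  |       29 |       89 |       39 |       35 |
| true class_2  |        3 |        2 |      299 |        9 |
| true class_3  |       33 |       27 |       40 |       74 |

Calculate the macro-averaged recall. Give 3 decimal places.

0.631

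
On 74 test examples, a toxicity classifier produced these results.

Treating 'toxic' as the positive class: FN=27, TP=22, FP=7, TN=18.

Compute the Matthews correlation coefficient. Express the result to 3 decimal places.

MCC = (TP·TN − FP·FN) / √((TP+FP)(TP+FN)(TN+FP)(TN+FN))
Numerator = 22·18 − 7·27 = 207
Denominator = √(29·49·25·45) = √1598625 = 1264.3674
MCC = 207 / 1264.3674 = 0.164

0.164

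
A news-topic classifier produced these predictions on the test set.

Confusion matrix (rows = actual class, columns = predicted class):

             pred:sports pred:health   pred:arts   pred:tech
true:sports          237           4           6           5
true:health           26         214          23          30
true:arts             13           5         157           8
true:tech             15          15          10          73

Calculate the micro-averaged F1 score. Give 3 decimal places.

0.810

Micro-averaging pools counts across classes: ΣTP=681, ΣFP=160, ΣFN=160.
Micro-F1 score = 2·TP/(2·TP+FP+FN) on pooled counts = 0.810 (equals overall accuracy in single-label multiclass).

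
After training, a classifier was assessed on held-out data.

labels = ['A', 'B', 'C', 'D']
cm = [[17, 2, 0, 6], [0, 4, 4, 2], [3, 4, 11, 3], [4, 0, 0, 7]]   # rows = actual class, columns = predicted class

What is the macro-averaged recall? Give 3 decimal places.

0.560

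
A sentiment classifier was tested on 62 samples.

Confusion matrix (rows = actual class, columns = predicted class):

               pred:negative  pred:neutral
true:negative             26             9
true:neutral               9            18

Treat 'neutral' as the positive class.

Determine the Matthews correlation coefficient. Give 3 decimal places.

MCC = (TP·TN − FP·FN) / √((TP+FP)(TP+FN)(TN+FP)(TN+FN))
Numerator = 18·26 − 9·9 = 387
Denominator = √(27·27·35·35) = √893025 = 945.0000
MCC = 387 / 945.0000 = 0.410

0.410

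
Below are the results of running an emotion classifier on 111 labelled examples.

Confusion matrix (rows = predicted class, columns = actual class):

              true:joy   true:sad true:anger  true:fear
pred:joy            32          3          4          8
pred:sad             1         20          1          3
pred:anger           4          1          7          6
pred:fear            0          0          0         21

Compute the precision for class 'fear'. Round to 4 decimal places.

1.0000

One-vs-rest for 'fear': TP = diagonal; FP = other classes predicted 'fear'; FN = 'fear' predicted as other.
precision = TP/(TP+FP).
fear: TP=21, FP=0+0+0=0 → 21/21 = 1.00000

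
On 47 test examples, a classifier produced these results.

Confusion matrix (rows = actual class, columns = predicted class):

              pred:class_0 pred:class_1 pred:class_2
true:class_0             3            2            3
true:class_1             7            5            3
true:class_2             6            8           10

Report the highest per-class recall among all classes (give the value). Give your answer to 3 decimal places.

Per-class recall (TP/(TP+FN)):
  class_0: TP=3, FN=2+3=5 → 3/8 = 0.3750
  class_1: TP=5, FN=7+3=10 → 5/15 = 0.3333
  class_2: TP=10, FN=6+8=14 → 10/24 = 0.4167
Highest is class 'class_2' with recall = 0.417.

0.417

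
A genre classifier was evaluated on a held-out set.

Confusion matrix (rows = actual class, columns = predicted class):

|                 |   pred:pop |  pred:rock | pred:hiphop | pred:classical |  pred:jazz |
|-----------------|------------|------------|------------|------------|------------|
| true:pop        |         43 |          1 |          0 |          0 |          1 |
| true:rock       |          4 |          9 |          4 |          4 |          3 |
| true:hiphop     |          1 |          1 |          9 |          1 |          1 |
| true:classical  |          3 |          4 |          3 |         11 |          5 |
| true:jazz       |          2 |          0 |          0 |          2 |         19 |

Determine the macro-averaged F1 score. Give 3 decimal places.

Per-class F1 score (2·TP/(2·TP+FP+FN)):
  pop: TP=43, FP=4+1+3+2=10, FN=1+0+0+1=2 → 86/98 = 0.8776
  rock: TP=9, FP=1+1+4+0=6, FN=4+4+4+3=15 → 18/39 = 0.4615
  hiphop: TP=9, FP=0+4+3+0=7, FN=1+1+1+1=4 → 18/29 = 0.6207
  classical: TP=11, FP=0+4+1+2=7, FN=3+4+3+5=15 → 22/44 = 0.5000
  jazz: TP=19, FP=1+3+1+5=10, FN=2+0+0+2=4 → 38/52 = 0.7308
Macro-F1 score = mean = (0.8776 + 0.4615 + 0.6207 + 0.5000 + 0.7308) / 5 = 0.638

0.638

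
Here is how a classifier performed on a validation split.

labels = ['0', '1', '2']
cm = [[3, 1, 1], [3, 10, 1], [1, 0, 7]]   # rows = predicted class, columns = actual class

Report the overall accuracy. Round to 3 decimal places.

0.741

Accuracy = trace / total = (3+10+7=20) / 27 = 20/27 = 0.741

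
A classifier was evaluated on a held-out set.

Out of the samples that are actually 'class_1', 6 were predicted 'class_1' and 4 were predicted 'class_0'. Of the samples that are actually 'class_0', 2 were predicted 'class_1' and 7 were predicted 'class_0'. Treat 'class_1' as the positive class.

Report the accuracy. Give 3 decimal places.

0.684

Accuracy = (TP+TN)/N = (6+7)/19 = 0.684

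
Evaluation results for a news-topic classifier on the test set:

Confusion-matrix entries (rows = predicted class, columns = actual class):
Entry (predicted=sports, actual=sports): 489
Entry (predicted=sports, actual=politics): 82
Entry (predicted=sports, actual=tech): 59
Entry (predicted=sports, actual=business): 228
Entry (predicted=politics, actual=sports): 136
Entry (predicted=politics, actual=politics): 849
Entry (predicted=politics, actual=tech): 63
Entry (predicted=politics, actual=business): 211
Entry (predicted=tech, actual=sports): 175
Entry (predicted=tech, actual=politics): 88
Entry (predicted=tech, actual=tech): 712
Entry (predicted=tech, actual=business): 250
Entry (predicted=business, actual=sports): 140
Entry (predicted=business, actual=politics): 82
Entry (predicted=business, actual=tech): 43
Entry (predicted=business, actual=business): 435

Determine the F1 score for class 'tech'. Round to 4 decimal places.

0.6775

One-vs-rest for 'tech': TP = diagonal; FP = other classes predicted 'tech'; FN = 'tech' predicted as other.
F1 score = 2·TP/(2·TP+FP+FN).
tech: TP=712, FP=175+88+250=513, FN=59+63+43=165 → 1424/2102 = 0.67745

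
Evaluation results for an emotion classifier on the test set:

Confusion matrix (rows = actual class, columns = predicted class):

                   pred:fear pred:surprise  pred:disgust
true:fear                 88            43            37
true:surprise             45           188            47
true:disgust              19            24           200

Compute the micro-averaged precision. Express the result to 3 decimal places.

0.689

Micro-averaging pools counts across classes: ΣTP=476, ΣFP=215, ΣFN=215.
Micro-precision = TP/(TP+FP) on pooled counts = 0.689 (equals overall accuracy in single-label multiclass).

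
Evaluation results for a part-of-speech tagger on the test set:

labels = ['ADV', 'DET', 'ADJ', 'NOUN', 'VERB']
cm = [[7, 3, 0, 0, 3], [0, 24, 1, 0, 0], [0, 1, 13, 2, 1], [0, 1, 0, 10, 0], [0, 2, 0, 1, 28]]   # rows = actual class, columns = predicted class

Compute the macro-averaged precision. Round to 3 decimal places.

Per-class precision (TP/(TP+FP)):
  ADV: TP=7, FP=0+0+0+0=0 → 7/7 = 1.0000
  DET: TP=24, FP=3+1+1+2=7 → 24/31 = 0.7742
  ADJ: TP=13, FP=0+1+0+0=1 → 13/14 = 0.9286
  NOUN: TP=10, FP=0+0+2+1=3 → 10/13 = 0.7692
  VERB: TP=28, FP=3+0+1+0=4 → 28/32 = 0.8750
Macro-precision = mean = (1.0000 + 0.7742 + 0.9286 + 0.7692 + 0.8750) / 5 = 0.869

0.869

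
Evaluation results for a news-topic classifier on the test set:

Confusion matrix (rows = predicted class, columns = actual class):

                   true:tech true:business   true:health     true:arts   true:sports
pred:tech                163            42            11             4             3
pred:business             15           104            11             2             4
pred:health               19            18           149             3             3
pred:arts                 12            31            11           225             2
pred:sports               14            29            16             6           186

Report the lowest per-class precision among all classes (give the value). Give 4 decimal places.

Per-class precision (TP/(TP+FP)):
  tech: TP=163, FP=42+11+4+3=60 → 163/223 = 0.73094
  business: TP=104, FP=15+11+2+4=32 → 104/136 = 0.76471
  health: TP=149, FP=19+18+3+3=43 → 149/192 = 0.77604
  arts: TP=225, FP=12+31+11+2=56 → 225/281 = 0.80071
  sports: TP=186, FP=14+29+16+6=65 → 186/251 = 0.74104
Lowest is class 'tech' with precision = 0.7309.

0.7309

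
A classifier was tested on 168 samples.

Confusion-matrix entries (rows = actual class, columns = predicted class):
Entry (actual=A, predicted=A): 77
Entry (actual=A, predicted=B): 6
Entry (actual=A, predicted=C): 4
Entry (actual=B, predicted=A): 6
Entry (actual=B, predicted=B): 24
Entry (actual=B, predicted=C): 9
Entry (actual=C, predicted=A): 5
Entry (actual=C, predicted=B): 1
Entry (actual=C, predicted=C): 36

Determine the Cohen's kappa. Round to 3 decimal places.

0.699

Observed agreement pₒ = trace/N = 137/168 = 0.8155
Expected agreement pₑ = Σ (rowᵢ·colᵢ)/N² = (87·88 + 39·31 + 42·49)/168² = 0.3870
κ = (pₒ − pₑ)/(1 − pₑ) = (0.8155 − 0.3870)/(1 − 0.3870) = 0.699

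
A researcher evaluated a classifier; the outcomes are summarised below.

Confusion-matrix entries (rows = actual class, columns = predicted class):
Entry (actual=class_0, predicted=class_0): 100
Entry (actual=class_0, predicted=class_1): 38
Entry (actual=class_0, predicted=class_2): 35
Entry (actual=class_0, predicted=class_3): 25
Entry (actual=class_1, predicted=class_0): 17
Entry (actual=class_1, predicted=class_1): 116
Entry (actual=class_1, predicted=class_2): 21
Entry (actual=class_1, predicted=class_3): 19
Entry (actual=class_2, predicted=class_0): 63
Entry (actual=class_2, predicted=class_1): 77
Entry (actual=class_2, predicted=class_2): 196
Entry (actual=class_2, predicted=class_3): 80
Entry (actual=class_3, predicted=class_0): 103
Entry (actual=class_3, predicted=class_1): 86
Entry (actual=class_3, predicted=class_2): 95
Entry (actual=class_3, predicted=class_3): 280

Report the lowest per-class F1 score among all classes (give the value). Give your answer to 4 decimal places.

0.4158

Per-class F1 score (2·TP/(2·TP+FP+FN)):
  class_0: TP=100, FP=17+63+103=183, FN=38+35+25=98 → 200/481 = 0.41580
  class_1: TP=116, FP=38+77+86=201, FN=17+21+19=57 → 232/490 = 0.47347
  class_2: TP=196, FP=35+21+95=151, FN=63+77+80=220 → 392/763 = 0.51376
  class_3: TP=280, FP=25+19+80=124, FN=103+86+95=284 → 560/968 = 0.57851
Lowest is class 'class_0' with F1 score = 0.4158.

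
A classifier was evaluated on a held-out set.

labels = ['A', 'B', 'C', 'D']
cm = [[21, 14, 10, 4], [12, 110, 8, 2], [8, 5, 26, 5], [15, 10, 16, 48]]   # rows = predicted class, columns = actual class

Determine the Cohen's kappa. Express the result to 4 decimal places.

Observed agreement pₒ = trace/N = 205/314 = 0.65287
Expected agreement pₑ = Σ (rowᵢ·colᵢ)/N² = (56·49 + 139·132 + 60·44 + 59·89)/314² = 0.29396
κ = (pₒ − pₑ)/(1 − pₑ) = (0.65287 − 0.29396)/(1 − 0.29396) = 0.5083

0.5083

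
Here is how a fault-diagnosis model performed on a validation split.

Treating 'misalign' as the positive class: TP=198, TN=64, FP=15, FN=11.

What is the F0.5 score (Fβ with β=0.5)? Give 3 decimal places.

0.933

Fβ = (1+β²)·TP / ((1+β²)·TP + β²·FN + FP), with β²=1/4
= 1.25·198 / (1.25·198 + 0.25·11 + 15) = 0.933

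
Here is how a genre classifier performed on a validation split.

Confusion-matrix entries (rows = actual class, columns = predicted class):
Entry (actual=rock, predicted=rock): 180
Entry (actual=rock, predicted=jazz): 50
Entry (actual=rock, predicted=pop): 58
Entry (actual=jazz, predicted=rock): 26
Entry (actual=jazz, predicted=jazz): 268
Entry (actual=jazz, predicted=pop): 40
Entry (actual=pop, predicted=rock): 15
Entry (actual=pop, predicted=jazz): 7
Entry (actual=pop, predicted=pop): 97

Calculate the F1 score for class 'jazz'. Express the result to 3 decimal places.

Take TP from the diagonal, FP from the rest of the 'jazz' prediction marginal, FN from the rest of the 'jazz' actual marginal.
F1 score = 2·TP/(2·TP+FP+FN).
jazz: TP=268, FP=50+7=57, FN=26+40=66 → 536/659 = 0.8134

0.813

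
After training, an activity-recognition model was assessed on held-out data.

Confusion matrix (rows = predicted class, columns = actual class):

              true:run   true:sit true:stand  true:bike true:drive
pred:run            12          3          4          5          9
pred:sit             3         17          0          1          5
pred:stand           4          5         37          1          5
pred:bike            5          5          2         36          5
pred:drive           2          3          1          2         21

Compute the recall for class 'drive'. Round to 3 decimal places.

recall = TP/(TP+FN).
drive: TP=21, FN=9+5+5+5=24 → 21/45 = 0.4667

0.467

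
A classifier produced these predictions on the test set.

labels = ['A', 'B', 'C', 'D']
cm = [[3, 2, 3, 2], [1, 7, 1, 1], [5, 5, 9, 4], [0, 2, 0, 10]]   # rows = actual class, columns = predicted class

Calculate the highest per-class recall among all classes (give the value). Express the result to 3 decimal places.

0.833

Per-class recall (TP/(TP+FN)):
  A: TP=3, FN=2+3+2=7 → 3/10 = 0.3000
  B: TP=7, FN=1+1+1=3 → 7/10 = 0.7000
  C: TP=9, FN=5+5+4=14 → 9/23 = 0.3913
  D: TP=10, FN=0+2+0=2 → 10/12 = 0.8333
Highest is class 'D' with recall = 0.833.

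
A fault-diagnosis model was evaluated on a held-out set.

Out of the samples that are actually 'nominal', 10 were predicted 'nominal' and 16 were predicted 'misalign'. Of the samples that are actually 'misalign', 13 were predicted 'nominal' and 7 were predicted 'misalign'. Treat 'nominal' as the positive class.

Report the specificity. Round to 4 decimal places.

Specificity = TN/(TN+FP) = 7/(7+13) = 0.3500

0.3500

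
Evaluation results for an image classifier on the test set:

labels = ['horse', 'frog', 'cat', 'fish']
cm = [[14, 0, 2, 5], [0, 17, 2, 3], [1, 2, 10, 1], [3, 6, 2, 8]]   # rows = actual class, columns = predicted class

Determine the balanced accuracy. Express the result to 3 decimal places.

0.644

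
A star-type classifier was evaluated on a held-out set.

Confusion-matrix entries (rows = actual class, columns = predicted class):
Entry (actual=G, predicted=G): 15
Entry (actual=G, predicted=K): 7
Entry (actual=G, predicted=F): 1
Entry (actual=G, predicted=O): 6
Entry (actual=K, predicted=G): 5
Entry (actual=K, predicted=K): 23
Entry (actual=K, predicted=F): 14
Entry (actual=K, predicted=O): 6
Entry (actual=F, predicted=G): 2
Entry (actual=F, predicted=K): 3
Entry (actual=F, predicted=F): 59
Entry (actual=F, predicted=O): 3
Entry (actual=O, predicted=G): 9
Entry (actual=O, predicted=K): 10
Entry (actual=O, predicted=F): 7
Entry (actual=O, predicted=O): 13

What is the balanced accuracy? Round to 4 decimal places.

Balanced accuracy = mean of per-class recall.
  G: recall = 15/29 = 0.51724
  K: recall = 23/48 = 0.47917
  F: recall = 59/67 = 0.88060
  O: recall = 13/39 = 0.33333
Mean = (0.51724 + 0.47917 + 0.88060 + 0.33333) / 4 = 0.5526

0.5526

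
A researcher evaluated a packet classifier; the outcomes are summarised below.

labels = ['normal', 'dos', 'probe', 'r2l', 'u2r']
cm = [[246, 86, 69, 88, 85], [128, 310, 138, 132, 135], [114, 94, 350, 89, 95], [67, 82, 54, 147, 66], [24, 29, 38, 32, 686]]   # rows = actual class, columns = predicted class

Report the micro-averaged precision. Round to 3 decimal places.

Micro-averaging pools counts across classes: ΣTP=1739, ΣFP=1645, ΣFN=1645.
Micro-precision = TP/(TP+FP) on pooled counts = 0.514 (equals overall accuracy in single-label multiclass).

0.514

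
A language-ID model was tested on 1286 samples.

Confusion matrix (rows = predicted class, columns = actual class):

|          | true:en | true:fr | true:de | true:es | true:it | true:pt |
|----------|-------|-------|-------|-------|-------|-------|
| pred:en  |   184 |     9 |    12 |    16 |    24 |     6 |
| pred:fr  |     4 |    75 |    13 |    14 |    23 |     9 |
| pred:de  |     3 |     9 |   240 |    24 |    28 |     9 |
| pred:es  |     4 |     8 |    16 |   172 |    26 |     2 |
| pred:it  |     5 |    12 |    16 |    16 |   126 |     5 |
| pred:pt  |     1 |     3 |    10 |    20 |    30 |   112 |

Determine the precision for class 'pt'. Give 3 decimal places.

0.636

precision = TP/(TP+FP).
pt: TP=112, FP=1+3+10+20+30=64 → 112/176 = 0.6364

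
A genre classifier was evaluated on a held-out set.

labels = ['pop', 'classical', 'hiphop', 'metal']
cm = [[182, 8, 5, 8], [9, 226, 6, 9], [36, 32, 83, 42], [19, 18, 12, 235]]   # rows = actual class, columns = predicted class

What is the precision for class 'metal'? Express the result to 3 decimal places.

0.799

One-vs-rest for 'metal': TP = diagonal; FP = other classes predicted 'metal'; FN = 'metal' predicted as other.
precision = TP/(TP+FP).
metal: TP=235, FP=8+9+42=59 → 235/294 = 0.7993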